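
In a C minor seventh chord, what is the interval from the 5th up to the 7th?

minor third

Cmin7 (C minor seventh): C Eb G Bb.
So we need the interval from G up to Bb.
3 letter names make it a third; at 3 semitones (a half step narrower than major) the quality is minor.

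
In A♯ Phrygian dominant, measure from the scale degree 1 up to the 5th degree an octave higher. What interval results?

P12

A♯ phrygian dominant: A♯ B C𝄪 D♯ E♯ F♯ G♯.
That puts A♯ below E♯.
Counting 12 letters and 19 half steps from A♯ gives a perfect twelfth.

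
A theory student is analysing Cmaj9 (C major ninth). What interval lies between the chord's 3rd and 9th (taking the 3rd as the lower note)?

Cmaj9: C-E-G-B-D.
So we need the interval from E up to D.
E up to D is 10 semitones, a half step narrower than a major seventh, so the interval is minor.

minor seventh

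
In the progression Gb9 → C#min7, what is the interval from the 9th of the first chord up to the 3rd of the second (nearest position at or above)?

Gb9 has Ab as its 9th, and C#min7 has E as its 3rd.
5 letter names make it a fifth; at 8 semitones (a half step wider than perfect) the quality is augmented.

augmented fifth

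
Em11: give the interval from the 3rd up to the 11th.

major ninth

Em11 (E minor eleventh): E, G, B, D, F#, A.
The 3rd is G and the 11th is A.
Counting 9 letters and 14 half steps from G gives a major ninth.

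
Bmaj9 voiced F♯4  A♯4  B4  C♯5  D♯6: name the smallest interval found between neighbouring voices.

minor 2nd

Adjacent intervals: F♯4→A♯4 = major third; A♯4→B4 = minor second; B4→C♯5 = major second; C♯5→D♯6 = major ninth.
The smallest is A♯4 to B4, a minor second (1 semitone).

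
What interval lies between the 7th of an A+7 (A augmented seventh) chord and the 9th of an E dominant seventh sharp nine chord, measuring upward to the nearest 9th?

A+7 (A augmented seventh) has G as its 7th, and E dominant seventh sharp nine has F## as its 9th.
G up to F## is 12 semitones, a half step wider than a major seventh, so the interval is augmented.

A7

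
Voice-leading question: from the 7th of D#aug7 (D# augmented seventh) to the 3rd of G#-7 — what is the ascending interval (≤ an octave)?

The 7th of D#aug7 (D# augmented seventh) is C#; the 3rd of G#-7 is B.
7 letter names make it a seventh; at 10 semitones (a half step narrower than major) the quality is minor.

minor seventh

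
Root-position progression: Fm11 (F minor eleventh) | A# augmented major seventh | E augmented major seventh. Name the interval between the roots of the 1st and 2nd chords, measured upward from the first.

A3

The roots are F and A#.
F up to A# is 5 semitones, a half step wider than a major third, so the interval is augmented.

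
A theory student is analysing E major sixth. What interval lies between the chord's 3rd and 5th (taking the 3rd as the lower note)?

m3

Spelling the chord: E G♯ B C♯.
3rd = G♯; 5th = B.
G♯ up to B is 3 semitones, a half step narrower than a major third, so the interval is minor.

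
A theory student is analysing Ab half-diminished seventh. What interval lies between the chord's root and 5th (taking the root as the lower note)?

Spelling the chord: Ab Cb Ebb Gb.
Root = Ab; 5th = Ebb.
From Ab to Ebb: 6 semitones over a fifth = diminished.

d5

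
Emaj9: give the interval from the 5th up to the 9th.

perfect fifth

E major ninth is spelled E-G♯-B-D♯-F♯.
The 5th is B and the 9th is F♯.
Counting 5 letters and 7 half steps from B gives a perfect fifth.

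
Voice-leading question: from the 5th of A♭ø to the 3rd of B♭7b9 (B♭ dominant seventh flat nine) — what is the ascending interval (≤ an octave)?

augmented seventh

The 5th of A♭ø is E𝄫; the 3rd of B♭7b9 (B♭ dominant seventh flat nine) is D.
E𝄫 up to D is 12 semitones, a half step wider than a major seventh, so the interval is augmented.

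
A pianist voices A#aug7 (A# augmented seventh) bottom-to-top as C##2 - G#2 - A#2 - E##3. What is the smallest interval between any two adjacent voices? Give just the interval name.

Adjacent intervals: C##2→G#2 = diminished fifth; G#2→A#2 = major second; A#2→E##3 = augmented fifth.
The smallest is G#2 to A#2, a major second (2 semitones).

major second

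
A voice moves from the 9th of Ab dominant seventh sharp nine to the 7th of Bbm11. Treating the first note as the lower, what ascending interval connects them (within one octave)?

The 9th of Ab dominant seventh sharp nine is B; the 7th of Bbm11 is Ab.
7 letter names make it a seventh; at 9 semitones (a whole step narrower than major) the quality is diminished.

diminished seventh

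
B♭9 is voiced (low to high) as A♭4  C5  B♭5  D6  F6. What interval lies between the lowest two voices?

major 3rd

Those voices are A♭4 and C5.
From A♭ to C is 4 semitones, exactly the major third.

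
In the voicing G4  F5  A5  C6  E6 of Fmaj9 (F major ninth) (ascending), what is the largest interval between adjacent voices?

minor seventh

Adjacent intervals: G4→F5 = minor seventh; F5→A5 = major third; A5→C6 = minor third; C6→E6 = major third.
The largest is G4 to F5, a minor seventh (10 semitones).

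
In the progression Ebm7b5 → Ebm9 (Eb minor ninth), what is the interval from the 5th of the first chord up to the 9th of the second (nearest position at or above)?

Ebm7b5 has Bbb as its 5th, and Ebm9 (Eb minor ninth) has F as its 9th.
Bbb up to F is 8 semitones, a half step wider than a perfect fifth, so the interval is augmented.

augmented fifth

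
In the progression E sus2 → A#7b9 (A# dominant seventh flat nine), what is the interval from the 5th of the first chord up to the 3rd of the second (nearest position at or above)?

augmented 2nd

E sus2 has B as its 5th, and A#7b9 (A# dominant seventh flat nine) has C## as its 3rd.
2 letter names make it a second; at 3 semitones (a half step wider than major) the quality is augmented.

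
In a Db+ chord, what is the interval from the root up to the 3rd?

M3

Db+ (Db augmented) is spelled Db, F, A.
That puts Db below F.
From Db to F is 4 semitones, exactly the major third.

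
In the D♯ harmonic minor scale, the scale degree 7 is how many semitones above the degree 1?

11

The scale is D♯ E♯ F♯ G♯ A♯ B C𝄪.
D♯ up to C𝄪 is a major seventh — 11 semitones.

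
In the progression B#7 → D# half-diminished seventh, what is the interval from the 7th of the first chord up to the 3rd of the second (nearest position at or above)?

The 7th of B#7 is A#; the 3rd of D# half-diminished seventh is F#.
A# up to F# is 8 semitones, a half step narrower than a major sixth, so the interval is minor.

minor 6th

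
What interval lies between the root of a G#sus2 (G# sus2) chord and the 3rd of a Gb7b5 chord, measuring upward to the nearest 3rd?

The root of G#sus2 (G# sus2) is G#; the 3rd of Gb7b5 is Bb.
G# up to Bb is 2 semitones, a whole step narrower than a major third, so the interval is diminished.

d3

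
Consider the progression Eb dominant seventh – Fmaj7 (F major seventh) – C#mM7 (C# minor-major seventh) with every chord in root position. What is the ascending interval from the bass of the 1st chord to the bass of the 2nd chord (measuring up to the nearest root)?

M2

The roots are Eb and F.
From Eb to F is 2 semitones, exactly the major second.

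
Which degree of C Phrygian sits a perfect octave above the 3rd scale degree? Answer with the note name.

The scale is C Db Eb F G Ab Bb.
The 3rd scale degree is Eb; a perfect octave above that is Eb — scale degree 3.

Eb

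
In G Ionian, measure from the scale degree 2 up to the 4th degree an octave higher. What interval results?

minor tenth

Spelling G Ionian: G A B C D E F#.
The scale degree 2 is A and the 4th degree (up an octave) is C.
From A to C: 15 semitones over a tenth = minor.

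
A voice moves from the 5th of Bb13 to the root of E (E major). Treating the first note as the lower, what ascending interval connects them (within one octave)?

The 5th of Bb13 is F; the root of E (E major) is E.
From F to E is 11 semitones, exactly the major seventh.

major seventh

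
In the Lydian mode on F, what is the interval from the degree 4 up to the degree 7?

Spelling the Lydian mode on F: F G A B C D E.
The degree 4 is B and the 7th degree is E.
From B to E is 5 semitones, exactly the perfect fourth.

perfect fourth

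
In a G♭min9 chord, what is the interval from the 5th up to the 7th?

G♭ minor ninth: G♭-B𝄫-D♭-F♭-A♭.
5th = D♭; 7th = F♭.
3 letter names make it a third; at 3 semitones (a half step narrower than major) the quality is minor.

minor third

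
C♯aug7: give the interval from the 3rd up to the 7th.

Spelling the chord: C♯, E♯, G𝄪, B.
3rd = E♯; 7th = B.
From E♯ to B: 6 semitones over a fifth = diminished.

diminished fifth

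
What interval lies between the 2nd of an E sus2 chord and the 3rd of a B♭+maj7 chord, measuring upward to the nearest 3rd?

minor sixth

The 2nd of E sus2 is F♯; the 3rd of B♭+maj7 is D.
F♯ up to D is 8 semitones, a half step narrower than a major sixth, so the interval is minor.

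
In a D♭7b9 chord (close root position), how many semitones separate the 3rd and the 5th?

3

Spelling the chord: D♭–F–A♭–C♭–E𝄫.
F to A♭ is a minor third: 3 semitones.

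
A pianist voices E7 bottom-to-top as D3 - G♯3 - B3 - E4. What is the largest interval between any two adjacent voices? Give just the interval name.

Adjacent intervals: D3→G♯3 = augmented fourth; G♯3→B3 = minor third; B3→E4 = perfect fourth.
The largest is D3 to G♯3, an augmented fourth (6 semitones).

augmented 4th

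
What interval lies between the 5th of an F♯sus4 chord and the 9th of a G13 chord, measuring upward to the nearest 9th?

m6

The 5th of F♯sus4 is C♯; the 9th of G13 is A.
From C♯ to A: 8 semitones over a sixth = minor.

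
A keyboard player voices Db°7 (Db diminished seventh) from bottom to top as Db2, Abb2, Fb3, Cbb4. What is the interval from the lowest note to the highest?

The outer voices are Db2 and Cbb4.
14 letter names make it a fourteenth; at 21 semitones (a whole step narrower than major) the quality is diminished.

diminished fourteenth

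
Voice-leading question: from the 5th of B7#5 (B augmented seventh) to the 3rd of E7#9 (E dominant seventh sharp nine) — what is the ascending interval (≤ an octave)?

minor 2nd

The 5th of B7#5 (B augmented seventh) is F##; the 3rd of E7#9 (E dominant seventh sharp nine) is G#.
From F## to G#: 1 semitone over a second = minor.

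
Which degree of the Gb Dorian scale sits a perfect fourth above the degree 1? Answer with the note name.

The scale is Gb Ab Bbb Cb Db Eb Fb.
The degree 1 is Gb; a perfect fourth above that is Cb — scale degree 4.

Cb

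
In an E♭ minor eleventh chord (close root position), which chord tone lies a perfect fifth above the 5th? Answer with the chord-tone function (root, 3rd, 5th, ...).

9th

Spelling the chord: E♭-G♭-B♭-D♭-F-A♭.
The 5th is B♭. A perfect fifth above B♭ is F.
F is the chord's 9th.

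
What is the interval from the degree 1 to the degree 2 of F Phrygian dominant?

m2

Spelling F Phrygian dominant: F Gb A Bb C Db Eb.
So we need the interval from F up to Gb.
F up to Gb is 1 semitone, a half step narrower than a major second, so the interval is minor.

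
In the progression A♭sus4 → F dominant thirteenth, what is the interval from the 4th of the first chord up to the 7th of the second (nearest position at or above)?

major second

A♭sus4 has D♭ as its 4th, and F dominant thirteenth has E♭ as its 7th.
From D♭ to E♭ is 2 semitones, exactly the major second.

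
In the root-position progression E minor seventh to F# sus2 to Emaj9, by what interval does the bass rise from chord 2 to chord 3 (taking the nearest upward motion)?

minor 7th

The roots are F# and E.
F# up to E is 10 semitones, a half step narrower than a major seventh, so the interval is minor.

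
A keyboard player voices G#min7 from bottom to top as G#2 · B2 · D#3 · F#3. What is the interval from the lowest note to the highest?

The outer voices are G#2 and F#3.
From G# to F#: 10 semitones over a seventh = minor.

m7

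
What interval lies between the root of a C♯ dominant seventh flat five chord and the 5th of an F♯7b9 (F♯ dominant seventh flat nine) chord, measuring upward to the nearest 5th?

P1

C♯ dominant seventh flat five has C♯ as its root, and F♯7b9 (F♯ dominant seventh flat nine) has C♯ as its 5th.
Counting 1 letters and 0 half steps from C♯ gives a perfect unison.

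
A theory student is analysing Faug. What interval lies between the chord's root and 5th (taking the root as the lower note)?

A5

Spelling the chord: F-A-C#.
The root is F and the 5th is C#.
5 letter names make it a fifth; at 8 semitones (a half step wider than perfect) the quality is augmented.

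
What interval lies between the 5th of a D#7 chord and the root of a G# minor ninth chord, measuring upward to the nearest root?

m7

D#7 has A# as its 5th, and G# minor ninth has G# as its root.
From A# to G#: 10 semitones over a seventh = minor.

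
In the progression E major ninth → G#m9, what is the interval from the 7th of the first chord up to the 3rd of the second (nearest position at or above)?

minor sixth

E major ninth has D# as its 7th, and G#m9 has B as its 3rd.
D# up to B is 8 semitones, a half step narrower than a major sixth, so the interval is minor.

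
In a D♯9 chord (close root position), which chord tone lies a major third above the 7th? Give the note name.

E#

The chord tones of D♯9 are D♯-F𝄪-A♯-C♯-E♯.
The 7th is C♯. A major third above C♯ is E♯.
E♯ is the chord's 9th.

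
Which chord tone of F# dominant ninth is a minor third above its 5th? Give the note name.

E

F# dominant ninth: F#–A#–C#–E–G#.
The 5th is C#. A minor third above C# is E.
E is the chord's 7th.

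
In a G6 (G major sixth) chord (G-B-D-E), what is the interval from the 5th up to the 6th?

major second

The 5th is D and the 6th is E.
D up to E spans 2 letter names and 2 semitones — a major second.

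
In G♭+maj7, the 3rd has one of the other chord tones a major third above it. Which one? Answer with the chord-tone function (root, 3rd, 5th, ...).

Spelling the chord: G♭–B♭–D–F.
The 3rd is B♭. A major third above B♭ is D.
D is the chord's 5th.

5th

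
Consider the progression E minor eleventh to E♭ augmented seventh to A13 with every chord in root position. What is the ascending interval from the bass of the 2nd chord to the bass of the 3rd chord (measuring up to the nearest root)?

The roots are E♭ and A.
From E♭ to A: 6 semitones over a fourth = augmented.

augmented fourth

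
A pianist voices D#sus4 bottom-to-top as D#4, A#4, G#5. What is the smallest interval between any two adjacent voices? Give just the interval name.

Adjacent intervals: D#4→A#4 = perfect fifth; A#4→G#5 = minor seventh.
The smallest is D#4 to A#4, a perfect fifth (7 semitones).

perfect 5th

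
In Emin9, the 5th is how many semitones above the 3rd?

4

Emin9 is spelled E G B D F#.
G to B is a major third: 4 semitones.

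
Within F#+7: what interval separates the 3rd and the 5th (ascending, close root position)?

The chord tones of F#7#5 (F# augmented seventh) are F#-A#-C##-E.
So we need the interval from A# up to C##.
Counting 3 letters and 4 half steps from A# gives a major third.

major third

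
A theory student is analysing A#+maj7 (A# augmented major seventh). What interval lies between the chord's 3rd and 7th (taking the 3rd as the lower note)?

A# augmented major seventh is spelled A#, C##, E##, G##.
So we need the interval from C## up to G##.
From C## to G## is 7 semitones, exactly the perfect fifth.

perfect fifth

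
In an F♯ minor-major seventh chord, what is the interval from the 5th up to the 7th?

F♯m(maj7) (F♯ minor-major seventh) is spelled F♯-A-C♯-E♯.
5th = C♯; 7th = E♯.
From C♯ to E♯ is 4 semitones, exactly the major third.

M3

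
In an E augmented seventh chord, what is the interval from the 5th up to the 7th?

diminished third

Spelling the chord: E-G♯-B♯-D.
So we need the interval from B♯ up to D.
B♯ up to D is 2 semitones, a whole step narrower than a major third, so the interval is diminished.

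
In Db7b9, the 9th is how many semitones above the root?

13

Db7b9: Db-F-Ab-Cb-Ebb.
Db to Ebb is a minor ninth: 13 semitones.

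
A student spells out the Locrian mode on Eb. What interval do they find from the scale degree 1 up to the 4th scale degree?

Spelling the Locrian mode on Eb: Eb Fb Gb Ab Bbb Cb Db.
That puts Eb below Ab.
Counting 4 letters and 5 half steps from Eb gives a perfect fourth.

perfect fourth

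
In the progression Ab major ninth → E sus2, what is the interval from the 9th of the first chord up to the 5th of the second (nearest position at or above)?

augmented 1st

Ab major ninth has Bb as its 9th, and E sus2 has B as its 5th.
1 letter names make it a unison; at 1 semitone (a half step wider than perfect) the quality is augmented.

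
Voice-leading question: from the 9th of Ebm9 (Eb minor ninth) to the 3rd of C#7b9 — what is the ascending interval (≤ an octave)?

The 9th of Ebm9 (Eb minor ninth) is F; the 3rd of C#7b9 is E#.
From F to E#: 12 semitones over a seventh = augmented.

augmented seventh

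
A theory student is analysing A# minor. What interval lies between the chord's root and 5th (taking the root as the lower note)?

perfect fifth

Spelling the chord: A#–C#–E#.
So we need the interval from A# up to E#.
A# up to E# spans 5 letter names and 7 semitones — a perfect fifth.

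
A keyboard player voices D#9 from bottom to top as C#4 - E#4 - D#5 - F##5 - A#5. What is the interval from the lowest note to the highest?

M13

The outer voices are C#4 and A#5.
From C# to A# is 21 semitones, exactly the major thirteenth.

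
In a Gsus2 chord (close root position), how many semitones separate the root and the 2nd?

2

Gsus2 is spelled G, A, D.
G to A is a major second: 2 semitones.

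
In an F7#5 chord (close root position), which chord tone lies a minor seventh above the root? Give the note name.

Eb

F7#5 (F augmented seventh) is spelled F A C♯ E♭.
The root is F. A minor seventh above F is E♭.
E♭ is the chord's 7th.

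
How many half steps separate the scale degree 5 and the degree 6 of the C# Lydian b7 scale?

The scale is C# D# E# F## G# A# B.
G# up to A# is a major second — 2 semitones.

2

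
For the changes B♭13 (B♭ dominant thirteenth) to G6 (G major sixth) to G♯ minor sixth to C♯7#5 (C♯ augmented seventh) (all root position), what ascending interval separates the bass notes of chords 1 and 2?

major sixth

The roots are B♭ and G.
B♭ up to G spans 6 letter names and 9 semitones — a major sixth.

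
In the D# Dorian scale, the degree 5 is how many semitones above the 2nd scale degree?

5

The scale is D# E# F# G# A# B# C#.
E# up to A# is a perfect fourth — 5 semitones.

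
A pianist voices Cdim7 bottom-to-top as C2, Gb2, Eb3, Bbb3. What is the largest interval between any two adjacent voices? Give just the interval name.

Adjacent intervals: C2→Gb2 = diminished fifth; Gb2→Eb3 = major sixth; Eb3→Bbb3 = diminished fifth.
The largest is Gb2 to Eb3, a major sixth (9 semitones).

major sixth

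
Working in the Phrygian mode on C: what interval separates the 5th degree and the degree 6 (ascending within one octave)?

minor 2nd

C phrygian: C Db Eb F G Ab Bb.
That puts G below Ab.
From G to Ab: 1 semitone over a second = minor.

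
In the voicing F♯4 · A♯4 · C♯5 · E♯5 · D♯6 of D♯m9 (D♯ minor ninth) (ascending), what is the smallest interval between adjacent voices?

Adjacent intervals: F♯4→A♯4 = major third; A♯4→C♯5 = minor third; C♯5→E♯5 = major third; E♯5→D♯6 = minor seventh.
The smallest is A♯4 to C♯5, a minor third (3 semitones).

minor third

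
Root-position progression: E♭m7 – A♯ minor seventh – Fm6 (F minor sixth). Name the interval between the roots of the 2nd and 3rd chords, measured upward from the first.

diminished sixth

The roots are A♯ and F.
A♯ up to F is 7 semitones, a whole step narrower than a major sixth, so the interval is diminished.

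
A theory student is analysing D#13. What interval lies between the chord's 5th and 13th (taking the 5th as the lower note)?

M9

D# dominant thirteenth: D# F## A# C# E# B#.
The 5th is A# and the 13th is B#.
From A# to B# is 14 semitones, exactly the major ninth.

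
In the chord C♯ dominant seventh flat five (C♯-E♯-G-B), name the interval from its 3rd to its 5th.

So we need the interval from E♯ up to G.
3 letter names make it a third; at 2 semitones (a whole step narrower than major) the quality is diminished.

diminished third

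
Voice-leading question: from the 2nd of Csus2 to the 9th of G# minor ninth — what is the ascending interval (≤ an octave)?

augmented 5th

Csus2 has D as its 2nd, and G# minor ninth has A# as its 9th.
D up to A# is 8 semitones, a half step wider than a perfect fifth, so the interval is augmented.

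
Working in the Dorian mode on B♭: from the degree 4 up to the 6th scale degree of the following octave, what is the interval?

major tenth

The scale runs B♭ C D♭ E♭ F G A♭.
So we need the interval from E♭ up to G.
Counting 10 letters and 16 half steps from E♭ gives a major tenth.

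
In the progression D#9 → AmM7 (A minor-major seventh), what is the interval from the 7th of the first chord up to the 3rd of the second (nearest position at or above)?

D#9 has C# as its 7th, and AmM7 (A minor-major seventh) has C as its 3rd.
C# up to C is 11 semitones, a half step narrower than a perfect octave, so the interval is diminished.

diminished 8th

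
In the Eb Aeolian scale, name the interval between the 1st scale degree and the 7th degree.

minor seventh

Spelling the Eb Aeolian scale: Eb F Gb Ab Bb Cb Db.
That puts Eb below Db.
7 letter names make it a seventh; at 10 semitones (a half step narrower than major) the quality is minor.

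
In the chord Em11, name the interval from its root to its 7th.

The chord tones of Em11 (E minor eleventh) are E G B D F# A.
That puts E below D.
From E to D: 10 semitones over a seventh = minor.

minor seventh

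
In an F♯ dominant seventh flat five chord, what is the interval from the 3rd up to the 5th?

diminished 3rd

The chord tones of F♯ dominant seventh flat five are F♯-A♯-C-E.
The 3rd is A♯ and the 5th is C.
A♯ up to C is 2 semitones, a whole step narrower than a major third, so the interval is diminished.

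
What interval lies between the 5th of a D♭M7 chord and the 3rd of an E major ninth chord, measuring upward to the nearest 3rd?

augmented 7th

The 5th of D♭M7 is A♭; the 3rd of E major ninth is G♯.
From A♭ to G♯: 12 semitones over a seventh = augmented.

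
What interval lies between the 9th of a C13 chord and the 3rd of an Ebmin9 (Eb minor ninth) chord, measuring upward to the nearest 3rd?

C13 has D as its 9th, and Ebmin9 (Eb minor ninth) has Gb as its 3rd.
From D to Gb: 4 semitones over a fourth = diminished.

diminished 4th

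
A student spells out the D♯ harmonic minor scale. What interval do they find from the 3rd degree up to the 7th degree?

augmented 5th

Spelling the D♯ harmonic minor scale: D♯ E♯ F♯ G♯ A♯ B C𝄪.
The 3rd degree is F♯ and the degree 7 is C𝄪.
5 letter names make it a fifth; at 8 semitones (a half step wider than perfect) the quality is augmented.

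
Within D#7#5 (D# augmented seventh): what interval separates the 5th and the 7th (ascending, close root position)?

diminished 3rd

The chord tones of D#7#5 are D#-F##-A##-C#.
5th = A##; 7th = C#.
A## up to C# is 2 semitones, a whole step narrower than a major third, so the interval is diminished.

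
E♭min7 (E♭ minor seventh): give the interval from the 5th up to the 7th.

minor third

E♭m7: E♭ G♭ B♭ D♭.
So we need the interval from B♭ up to D♭.
From B♭ to D♭: 3 semitones over a third = minor.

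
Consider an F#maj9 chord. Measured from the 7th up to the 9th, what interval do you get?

minor third

F# major ninth is spelled F#–A#–C#–E#–G#.
7th = E#; 9th = G#.
E# up to G# is 3 semitones, a half step narrower than a major third, so the interval is minor.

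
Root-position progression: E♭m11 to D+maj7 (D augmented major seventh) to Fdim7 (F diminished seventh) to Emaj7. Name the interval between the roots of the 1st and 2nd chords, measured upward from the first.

The roots are E♭ and D.
From E♭ to D is 11 semitones, exactly the major seventh.

major 7th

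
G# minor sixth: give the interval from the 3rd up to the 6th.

G#m6: G#–B–D#–E#.
The 3rd is B and the 6th is E#.
B up to E# is 6 semitones, a half step wider than a perfect fourth, so the interval is augmented.

augmented fourth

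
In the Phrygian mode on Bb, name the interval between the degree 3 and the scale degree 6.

perfect 4th

Bb phrygian: Bb Cb Db Eb F Gb Ab.
That puts Db below Gb.
Db up to Gb spans 4 letter names and 5 semitones — a perfect fourth.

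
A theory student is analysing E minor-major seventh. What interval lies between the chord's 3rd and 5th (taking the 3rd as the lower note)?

EmM7 is spelled E, G, B, D#.
That puts G below B.
G up to B spans 3 letter names and 4 semitones — a major third.

major third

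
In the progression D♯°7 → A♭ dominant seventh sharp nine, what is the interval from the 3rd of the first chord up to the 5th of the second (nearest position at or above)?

D♯°7 has F♯ as its 3rd, and A♭ dominant seventh sharp nine has E♭ as its 5th.
7 letter names make it a seventh; at 9 semitones (a whole step narrower than major) the quality is diminished.

diminished seventh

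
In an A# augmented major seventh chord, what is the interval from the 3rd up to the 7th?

Spelling the chord: A#-C##-E##-G##.
3rd = C##; 7th = G##.
From C## to G## is 7 semitones, exactly the perfect fifth.

perfect fifth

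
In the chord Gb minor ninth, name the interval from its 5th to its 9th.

Gbmin9 is spelled Gb-Bbb-Db-Fb-Ab.
So we need the interval from Db up to Ab.
Db up to Ab spans 5 letter names and 7 semitones — a perfect fifth.

perfect 5th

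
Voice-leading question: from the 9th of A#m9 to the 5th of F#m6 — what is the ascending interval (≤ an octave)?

minor second

A#m9 has B# as its 9th, and F#m6 has C# as its 5th.
From B# to C#: 1 semitone over a second = minor.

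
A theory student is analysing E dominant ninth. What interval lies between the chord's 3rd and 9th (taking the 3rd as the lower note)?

E9 is spelled E-G♯-B-D-F♯.
3rd = G♯; 9th = F♯.
G♯ up to F♯ is 10 semitones, a half step narrower than a major seventh, so the interval is minor.

minor seventh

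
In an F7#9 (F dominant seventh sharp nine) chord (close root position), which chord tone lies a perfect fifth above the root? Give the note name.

C

The chord tones of F7#9 are F, A, C, E♭, G♯.
The root is F. A perfect fifth above F is C.
C is the chord's 5th.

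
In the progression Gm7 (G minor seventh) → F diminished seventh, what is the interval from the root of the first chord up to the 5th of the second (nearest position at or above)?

Gm7 (G minor seventh) has G as its root, and F diminished seventh has C♭ as its 5th.
G up to C♭ is 4 semitones, a half step narrower than a perfect fourth, so the interval is diminished.

diminished fourth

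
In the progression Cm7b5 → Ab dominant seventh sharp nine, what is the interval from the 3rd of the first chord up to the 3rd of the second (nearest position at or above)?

Cm7b5 has Eb as its 3rd, and Ab dominant seventh sharp nine has C as its 3rd.
Eb up to C spans 6 letter names and 9 semitones — a major sixth.

major sixth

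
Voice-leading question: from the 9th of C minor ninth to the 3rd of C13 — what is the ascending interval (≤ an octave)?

The 9th of C minor ninth is D; the 3rd of C13 is E.
D up to E spans 2 letter names and 2 semitones — a major second.

M2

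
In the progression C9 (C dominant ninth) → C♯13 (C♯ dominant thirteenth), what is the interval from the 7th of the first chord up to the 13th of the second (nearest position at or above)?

The 7th of C9 (C dominant ninth) is B♭; the 13th of C♯13 (C♯ dominant thirteenth) is A♯.
B♭ up to A♯ is 12 semitones, a half step wider than a major seventh, so the interval is augmented.

augmented seventh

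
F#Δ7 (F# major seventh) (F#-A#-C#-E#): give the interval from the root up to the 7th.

major 7th

Root = F#; 7th = E#.
Counting 7 letters and 11 half steps from F# gives a major seventh.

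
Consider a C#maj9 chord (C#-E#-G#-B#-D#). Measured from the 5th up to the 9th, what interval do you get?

5th = G#; 9th = D#.
G# up to D# spans 5 letter names and 7 semitones — a perfect fifth.

perfect fifth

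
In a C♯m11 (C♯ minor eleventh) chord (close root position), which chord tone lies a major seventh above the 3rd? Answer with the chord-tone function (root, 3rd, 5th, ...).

9th

C♯m11: C♯, E, G♯, B, D♯, F♯.
The 3rd is E. A major seventh above E is D♯.
D♯ is the chord's 9th.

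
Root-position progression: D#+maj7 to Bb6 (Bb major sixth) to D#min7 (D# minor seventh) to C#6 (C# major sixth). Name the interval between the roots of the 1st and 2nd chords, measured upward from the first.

The roots are D# and Bb.
6 letter names make it a sixth; at 7 semitones (a whole step narrower than major) the quality is diminished.

diminished sixth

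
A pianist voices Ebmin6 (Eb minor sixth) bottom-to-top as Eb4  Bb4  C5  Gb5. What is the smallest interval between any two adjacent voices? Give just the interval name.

M2

Adjacent intervals: Eb4→Bb4 = perfect fifth; Bb4→C5 = major second; C5→Gb5 = diminished fifth.
The smallest is Bb4 to C5, a major second (2 semitones).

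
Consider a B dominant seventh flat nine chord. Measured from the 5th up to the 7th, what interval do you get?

B7b9: B-D#-F#-A-C.
That puts F# below A.
From F# to A: 3 semitones over a third = minor.

minor third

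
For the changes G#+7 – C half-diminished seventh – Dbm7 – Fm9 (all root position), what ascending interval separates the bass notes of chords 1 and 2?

diminished fourth

The roots are G# and C.
4 letter names make it a fourth; at 4 semitones (a half step narrower than perfect) the quality is diminished.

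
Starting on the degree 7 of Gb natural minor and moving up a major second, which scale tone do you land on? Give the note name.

Gb

The scale is Gb Ab Bbb Cb Db Ebb Fb.
The degree 7 is Fb; a major second above that is Gb — scale degree 1.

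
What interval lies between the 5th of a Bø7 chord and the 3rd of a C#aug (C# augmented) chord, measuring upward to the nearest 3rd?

The 5th of Bø7 is F; the 3rd of C#aug (C# augmented) is E#.
From F to E#: 12 semitones over a seventh = augmented.

A7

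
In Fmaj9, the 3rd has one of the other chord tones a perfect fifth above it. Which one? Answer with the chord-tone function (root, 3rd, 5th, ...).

7th

Fmaj9: F-A-C-E-G.
The 3rd is A. A perfect fifth above A is E.
E is the chord's 7th.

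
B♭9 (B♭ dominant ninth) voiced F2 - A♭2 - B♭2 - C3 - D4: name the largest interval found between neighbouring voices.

major ninth

Adjacent intervals: F2→A♭2 = minor third; A♭2→B♭2 = major second; B♭2→C3 = major second; C3→D4 = major ninth.
The largest is C3 to D4, a major ninth (14 semitones).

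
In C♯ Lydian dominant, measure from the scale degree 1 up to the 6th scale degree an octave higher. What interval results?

major thirteenth

Spelling C♯ Lydian dominant: C♯ D♯ E♯ F𝄪 G♯ A♯ B.
So we need the interval from C♯ up to A♯.
From C♯ to A♯ is 21 semitones, exactly the major thirteenth.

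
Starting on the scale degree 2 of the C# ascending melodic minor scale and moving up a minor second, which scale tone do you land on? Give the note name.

E

The scale is C# D# E F# G# A# B#.
The scale degree 2 is D#; a minor second above that is E — scale degree 3.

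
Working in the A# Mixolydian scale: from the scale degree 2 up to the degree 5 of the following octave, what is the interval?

The scale runs A# B# C## D# E# F## G#.
So we need the interval from B# up to E#.
B# up to E# spans 11 letter names and 17 semitones — a perfect eleventh.

perfect 11th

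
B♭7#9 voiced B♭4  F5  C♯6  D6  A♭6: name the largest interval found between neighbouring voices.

augmented fifth

Adjacent intervals: B♭4→F5 = perfect fifth; F5→C♯6 = augmented fifth; C♯6→D6 = minor second; D6→A♭6 = diminished fifth.
The largest is F5 to C♯6, an augmented fifth (8 semitones).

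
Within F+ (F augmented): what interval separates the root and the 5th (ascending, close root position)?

augmented fifth

The chord tones of F augmented are F, A, C#.
The root is F and the 5th is C#.
From F to C#: 8 semitones over a fifth = augmented.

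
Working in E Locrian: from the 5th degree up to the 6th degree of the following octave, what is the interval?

The scale runs E F G A B♭ C D.
The 5th degree is B♭ and the degree 6 (up an octave) is C.
B♭ up to C spans 9 letter names and 14 semitones — a major ninth.

major 9th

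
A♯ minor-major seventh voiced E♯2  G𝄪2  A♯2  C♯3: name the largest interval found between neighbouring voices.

M3

Adjacent intervals: E♯2→G𝄪2 = major third; G𝄪2→A♯2 = minor second; A♯2→C♯3 = minor third.
The largest is E♯2 to G𝄪2, a major third (4 semitones).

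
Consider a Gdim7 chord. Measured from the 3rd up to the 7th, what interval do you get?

Gdim7: G-B♭-D♭-F♭.
So we need the interval from B♭ up to F♭.
From B♭ to F♭: 6 semitones over a fifth = diminished.

d5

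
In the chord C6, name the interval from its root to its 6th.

M6

Spelling the chord: C, E, G, A.
Root = C; 6th = A.
From C to A is 9 semitones, exactly the major sixth.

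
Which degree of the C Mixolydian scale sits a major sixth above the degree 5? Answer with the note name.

The scale is C D E F G A Bb.
The degree 5 is G; a major sixth above that is E — scale degree 3.

E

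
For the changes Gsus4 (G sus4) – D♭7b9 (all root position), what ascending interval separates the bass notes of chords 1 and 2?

The roots are G and D♭.
G up to D♭ is 6 semitones, a half step narrower than a perfect fifth, so the interval is diminished.

diminished fifth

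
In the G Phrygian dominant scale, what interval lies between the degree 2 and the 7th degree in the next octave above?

Spelling the G Phrygian dominant scale: G A♭ B C D E♭ F.
The degree 2 is A♭ and the 7th degree (up an octave) is F.
Counting 13 letters and 21 half steps from A♭ gives a major thirteenth.

major thirteenth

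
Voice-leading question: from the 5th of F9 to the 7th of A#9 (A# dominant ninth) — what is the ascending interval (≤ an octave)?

augmented 5th

F9 has C as its 5th, and A#9 (A# dominant ninth) has G# as its 7th.
5 letter names make it a fifth; at 8 semitones (a half step wider than perfect) the quality is augmented.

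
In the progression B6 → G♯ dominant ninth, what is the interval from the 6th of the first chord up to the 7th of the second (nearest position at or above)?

The 6th of B6 is G♯; the 7th of G♯ dominant ninth is F♯.
G♯ up to F♯ is 10 semitones, a half step narrower than a major seventh, so the interval is minor.

minor seventh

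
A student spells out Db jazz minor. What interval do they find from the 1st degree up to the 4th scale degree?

perfect fourth

The scale runs Db Eb Fb Gb Ab Bb C.
The 1st degree is Db and the scale degree 4 is Gb.
Db up to Gb spans 4 letter names and 5 semitones — a perfect fourth.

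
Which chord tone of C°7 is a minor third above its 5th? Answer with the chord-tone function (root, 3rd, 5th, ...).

7th

C°7 (C diminished seventh) is spelled C-Eb-Gb-Bbb.
The 5th is Gb. A minor third above Gb is Bbb.
Bbb is the chord's 7th.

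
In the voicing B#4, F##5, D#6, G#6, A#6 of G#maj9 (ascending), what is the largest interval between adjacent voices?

Adjacent intervals: B#4→F##5 = perfect fifth; F##5→D#6 = minor sixth; D#6→G#6 = perfect fourth; G#6→A#6 = major second.
The largest is F##5 to D#6, a minor sixth (8 semitones).

minor sixth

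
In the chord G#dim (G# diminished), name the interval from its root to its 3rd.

minor 3rd

G#dim is spelled G#, B, D.
So we need the interval from G# up to B.
G# up to B is 3 semitones, a half step narrower than a major third, so the interval is minor.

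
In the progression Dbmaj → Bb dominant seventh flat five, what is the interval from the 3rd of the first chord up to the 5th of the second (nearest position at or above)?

diminished octave

Dbmaj has F as its 3rd, and Bb dominant seventh flat five has Fb as its 5th.
From F to Fb: 11 semitones over an octave = diminished.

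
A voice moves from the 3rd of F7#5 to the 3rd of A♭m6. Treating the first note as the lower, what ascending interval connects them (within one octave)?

diminished third

The 3rd of F7#5 is A; the 3rd of A♭m6 is C♭.
3 letter names make it a third; at 2 semitones (a whole step narrower than major) the quality is diminished.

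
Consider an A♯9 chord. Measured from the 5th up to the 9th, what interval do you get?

perfect 5th

A♯ dominant ninth is spelled A♯, C𝄪, E♯, G♯, B♯.
The 5th is E♯ and the 9th is B♯.
Counting 5 letters and 7 half steps from E♯ gives a perfect fifth.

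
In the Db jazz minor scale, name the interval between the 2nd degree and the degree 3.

The scale runs Db Eb Fb Gb Ab Bb C.
2nd degree = Eb; degree 3 = Fb.
2 letter names make it a second; at 1 semitone (a half step narrower than major) the quality is minor.

minor second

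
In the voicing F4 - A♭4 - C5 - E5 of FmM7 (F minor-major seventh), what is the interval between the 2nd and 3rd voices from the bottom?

Those voices are A♭4 and C5.
Counting 3 letters and 4 half steps from A♭ gives a major third.

major 3rd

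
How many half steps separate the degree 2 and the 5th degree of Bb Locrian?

5

The scale is Bb Cb Db Eb Fb Gb Ab.
Cb up to Fb is a perfect fourth — 5 semitones.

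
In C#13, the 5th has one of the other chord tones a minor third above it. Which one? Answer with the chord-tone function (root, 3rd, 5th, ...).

The chord tones of C#13 (C# dominant thirteenth) are C# E# G# B D# A#.
The 5th is G#. A minor third above G# is B.
B is the chord's 7th.

7th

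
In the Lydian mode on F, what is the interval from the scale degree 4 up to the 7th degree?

P4

Spelling the Lydian mode on F: F G A B C D E.
That puts B below E.
Counting 4 letters and 5 half steps from B gives a perfect fourth.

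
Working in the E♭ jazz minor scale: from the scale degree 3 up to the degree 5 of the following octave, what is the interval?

E♭ melodic minor: E♭ F G♭ A♭ B♭ C D.
So we need the interval from G♭ up to B♭.
Counting 10 letters and 16 half steps from G♭ gives a major tenth.

major tenth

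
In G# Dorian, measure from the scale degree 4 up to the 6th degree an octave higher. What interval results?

Spelling G# Dorian: G# A# B C# D# E# F#.
The scale degree 4 is C# and the degree 6 (up an octave) is E#.
From C# to E# is 16 semitones, exactly the major tenth.

major tenth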